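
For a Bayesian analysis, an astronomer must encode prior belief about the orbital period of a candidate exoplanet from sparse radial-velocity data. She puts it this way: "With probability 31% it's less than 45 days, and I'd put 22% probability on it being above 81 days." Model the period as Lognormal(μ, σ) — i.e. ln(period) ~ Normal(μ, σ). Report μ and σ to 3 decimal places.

If T ~ Lognormal(μ,σ) then ln T ~ Normal(μ,σ), so the p-quantile of ln T is μ + z_p·σ.
ln(45) = 3.807 and ln(81) = 4.394; z_{0.31} = -0.4959, z_{0.78} = 0.7722.
σ = (4.394 − 3.807)/(0.7722 − (-0.4959)) = 0.464.
μ = 3.807 − (-0.4959)·0.464 = 4.037.

μ ≈ 4.037, σ ≈ 0.464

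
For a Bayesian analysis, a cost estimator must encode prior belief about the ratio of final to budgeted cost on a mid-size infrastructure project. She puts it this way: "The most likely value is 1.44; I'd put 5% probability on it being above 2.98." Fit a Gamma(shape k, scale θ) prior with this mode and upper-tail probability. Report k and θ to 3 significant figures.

k ≈ 6.23, θ ≈ 0.275

Gamma(k,θ) with k>1 has mode (k−1)θ, so θ = 1.44/(k−1).
Need P(X < 2.98) = 0.95 with θ tied to k this way. Start at k = 2, θ = 1.44: P(X<2.98) ≈ 0.612.
Too low — raise k to concentrate. Iterating converges to k ≈ 6.23.
Then θ = 1.44/(6.23−1) ≈ 0.275.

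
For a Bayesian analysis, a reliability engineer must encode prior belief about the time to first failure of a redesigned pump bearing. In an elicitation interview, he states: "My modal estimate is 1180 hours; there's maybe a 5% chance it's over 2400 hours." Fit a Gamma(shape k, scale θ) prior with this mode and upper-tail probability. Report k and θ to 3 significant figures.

k ≈ 6.49, θ ≈ 215

Gamma(k,θ) with k>1 has mode (k−1)θ, so θ = 1180/(k−1).
Need P(X < 2400) = 0.95 with θ tied to k this way. Start at k = 2, θ = 1180: P(X<2400) ≈ 0.603.
Too low — raise k to concentrate. Iterating converges to k ≈ 6.49.
Then θ = 1180/(6.49−1) ≈ 215.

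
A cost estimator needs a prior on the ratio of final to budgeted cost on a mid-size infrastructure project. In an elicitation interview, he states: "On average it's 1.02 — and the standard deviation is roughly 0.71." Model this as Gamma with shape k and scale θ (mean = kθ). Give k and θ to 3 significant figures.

k ≈ 2.06, θ ≈ 0.494

For Gamma(k, scale θ): mean = kθ, variance = kθ², so CV = 1/√k.
CV = SD/mean = 0.71/1.02 = 0.6961, hence k = 1/CV² = 2.06.
Then θ = mean/k = 1.02/2.06 = 0.494.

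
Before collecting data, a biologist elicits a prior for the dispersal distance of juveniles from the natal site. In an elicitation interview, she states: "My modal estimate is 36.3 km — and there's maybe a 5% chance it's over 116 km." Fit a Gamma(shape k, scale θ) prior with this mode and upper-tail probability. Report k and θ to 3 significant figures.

Gamma(k,θ) with k>1 has mode (k−1)θ, so θ = 36.3/(k−1).
Need P(X < 116) = 0.95 with θ tied to k this way. Start at k = 2, θ = 36.3: P(X<116) ≈ 0.828.
Too low — raise k to concentrate. Iterating converges to k ≈ 2.94.
Then θ = 36.3/(2.94−1) ≈ 18.7.

k ≈ 2.94, θ ≈ 18.7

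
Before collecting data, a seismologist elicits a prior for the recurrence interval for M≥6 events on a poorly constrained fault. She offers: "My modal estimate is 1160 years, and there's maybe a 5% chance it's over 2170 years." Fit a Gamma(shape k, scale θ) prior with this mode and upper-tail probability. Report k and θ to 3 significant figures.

k ≈ 8.09, θ ≈ 164

Gamma(k,θ) with k>1 has mode (k−1)θ, so θ = 1160/(k−1).
Need P(X < 2170) = 0.95 with θ tied to k this way. Start at k = 2, θ = 1160: P(X<2170) ≈ 0.558.
Too low — raise k to concentrate. Iterating converges to k ≈ 8.09.
Then θ = 1160/(8.09−1) ≈ 164.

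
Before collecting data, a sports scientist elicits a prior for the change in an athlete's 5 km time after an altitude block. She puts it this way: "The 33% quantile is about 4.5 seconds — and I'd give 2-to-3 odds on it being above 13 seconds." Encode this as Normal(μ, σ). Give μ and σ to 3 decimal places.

The p-quantile of Normal(μ,σ) is μ + z_p·σ, with z_{0.33} = -0.4399 and z_{0.6} = 0.2533.
Eliminate σ: μ = (z₂·x₁ − z₁·x₂)/(z₂ − z₁) = (0.2533·4.5 − (-0.4399)·13)/0.6933 = 9.894.
Then σ = (x₂ − x₁)/(z₂ − z₁) = (13 − 4.5)/0.6933 = 12.261.

μ = 9.894, σ = 12.261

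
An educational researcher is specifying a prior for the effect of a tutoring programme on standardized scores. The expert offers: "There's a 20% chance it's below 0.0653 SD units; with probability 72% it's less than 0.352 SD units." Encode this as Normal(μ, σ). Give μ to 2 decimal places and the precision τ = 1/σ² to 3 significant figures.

μ = 0.23, τ = 24.7

For Normal(μ,σ), the p-quantile is μ + z_p·σ. Here z_{0.2} = -0.8416, z_{0.72} = 0.5828.
So 0.0653 = μ − 0.8416σ and 0.352 = μ + 0.5828σ.
Subtracting: σ = (0.352 − 0.0653)/(0.5828 − (-0.8416)) = 0.20.
Then μ = 0.0653 − (-0.8416)·0.20 = 0.23.
Precision τ = 1/σ² = 1/0.2013² = 24.7.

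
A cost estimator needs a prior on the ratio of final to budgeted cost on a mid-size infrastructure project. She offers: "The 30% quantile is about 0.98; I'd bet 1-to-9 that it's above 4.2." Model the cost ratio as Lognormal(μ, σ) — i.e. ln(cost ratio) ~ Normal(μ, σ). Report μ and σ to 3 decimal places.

If T ~ Lognormal(μ,σ) then ln T ~ Normal(μ,σ), so the p-quantile of ln T is μ + z_p·σ.
ln(0.98) = -0.0202 and ln(4.2) = 1.435; z_{0.3} = -0.5244, z_{0.9} = 1.282.
σ = (1.435 − -0.0202)/(1.282 − (-0.5244)) = 0.806.
μ = -0.0202 − (-0.5244)·0.806 = 0.402.

μ ≈ 0.402, σ ≈ 0.806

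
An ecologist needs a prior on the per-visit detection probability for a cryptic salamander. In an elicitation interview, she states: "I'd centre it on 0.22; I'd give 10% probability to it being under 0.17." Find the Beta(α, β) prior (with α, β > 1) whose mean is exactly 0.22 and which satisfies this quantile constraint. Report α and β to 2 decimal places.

With mean 0.22 fixed, write α = 0.22s, β = 0.78s where s = α+β.
Need P(θ < 0.17) = 0.1 under Beta(0.22s, 0.78s). Normal approximation: (q−m)/√(m(1−m)/s) ≈ z_{0.1} = -1.28, so s ≈ 0.22·0.78·(-1.28)²/(0.17−0.22)² = 112.7.
At s = 112.7: P(θ<0.17) ≈ 0.094. Adjusting to match 0.1 gives s ≈ 106.90.
So α = 0.22·106.90 ≈ 23.52, β = 0.78·106.90 ≈ 83.38.

α ≈ 23.52, β ≈ 83.38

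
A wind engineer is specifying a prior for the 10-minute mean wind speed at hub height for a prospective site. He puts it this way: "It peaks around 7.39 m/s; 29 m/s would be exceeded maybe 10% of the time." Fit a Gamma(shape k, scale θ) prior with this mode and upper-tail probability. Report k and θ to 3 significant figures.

Gamma(k,θ) with k>1 has mode (k−1)θ, so θ = 7.39/(k−1).
Need P(X < 29) = 0.9 with θ tied to k this way. Start at k = 2, θ = 7.39: P(X<29) ≈ 0.903.
Too high — lower k to spread out. Iterating converges to k ≈ 1.99.
Then θ = 7.39/(1.99−1) ≈ 7.5.

k ≈ 1.99, θ ≈ 7.5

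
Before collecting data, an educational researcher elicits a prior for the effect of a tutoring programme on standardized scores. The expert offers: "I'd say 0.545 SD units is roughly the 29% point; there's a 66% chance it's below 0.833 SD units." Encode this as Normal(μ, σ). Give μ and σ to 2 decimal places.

The p-quantile of Normal(μ,σ) is μ + z_p·σ, with z_{0.29} = -0.5534 and z_{0.66} = 0.4125.
Eliminate σ: μ = (z₂·x₁ − z₁·x₂)/(z₂ − z₁) = (0.4125·0.545 − (-0.5534)·0.833)/0.9658 = 0.71.
Then σ = (x₂ − x₁)/(z₂ − z₁) = (0.833 − 0.545)/0.9658 = 0.30.

μ = 0.71, σ = 0.30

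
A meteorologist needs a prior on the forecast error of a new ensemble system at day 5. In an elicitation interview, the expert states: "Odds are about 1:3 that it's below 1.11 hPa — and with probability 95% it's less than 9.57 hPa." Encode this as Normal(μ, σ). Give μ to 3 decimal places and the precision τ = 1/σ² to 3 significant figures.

The p-quantile of Normal(μ,σ) is μ + z_p·σ, with z_{0.25} = -0.6745 and z_{0.95} = 1.645.
Eliminate σ: μ = (z₂·x₁ − z₁·x₂)/(z₂ − z₁) = (1.645·1.11 − (-0.6745)·9.57)/2.319 = 3.570.
Then σ = (x₂ − x₁)/(z₂ − z₁) = (9.57 − 1.11)/2.319 = 3.648.
Precision τ = 1/σ² = 1/3.648² = 0.0752.

μ = 3.570, τ = 0.0752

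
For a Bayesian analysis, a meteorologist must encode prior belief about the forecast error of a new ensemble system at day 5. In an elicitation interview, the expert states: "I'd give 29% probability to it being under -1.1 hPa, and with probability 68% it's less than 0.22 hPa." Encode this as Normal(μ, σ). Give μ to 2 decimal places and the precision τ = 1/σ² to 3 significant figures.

μ = -0.38, τ = 0.598

The p-quantile of Normal(μ,σ) is μ + z_p·σ, with z_{0.29} = -0.5534 and z_{0.68} = 0.4677.
Eliminate σ: μ = (z₂·x₁ − z₁·x₂)/(z₂ − z₁) = (0.4677·-1.1 − (-0.5534)·0.22)/1.021 = -0.38.
Then σ = (x₂ − x₁)/(z₂ − z₁) = (0.22 − -1.1)/1.021 = 1.29.
Precision τ = 1/σ² = 1/1.293² = 0.598.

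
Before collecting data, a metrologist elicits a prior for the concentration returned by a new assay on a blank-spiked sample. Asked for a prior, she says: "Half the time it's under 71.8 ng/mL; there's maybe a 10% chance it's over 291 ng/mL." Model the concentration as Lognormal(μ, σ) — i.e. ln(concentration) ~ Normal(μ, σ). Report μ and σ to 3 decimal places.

μ ≈ 4.274, σ ≈ 1.092

If T ~ Lognormal(μ,σ) then ln T ~ Normal(μ,σ), so the p-quantile of ln T is μ + z_p·σ.
ln(71.8) = 4.274 and ln(291) = 5.673; z_{0.5} = 0, z_{0.9} = 1.282.
σ = (5.673 − 4.274)/(1.282 − (0)) = 1.092.
μ = 4.274 − (0)·1.092 = 4.274.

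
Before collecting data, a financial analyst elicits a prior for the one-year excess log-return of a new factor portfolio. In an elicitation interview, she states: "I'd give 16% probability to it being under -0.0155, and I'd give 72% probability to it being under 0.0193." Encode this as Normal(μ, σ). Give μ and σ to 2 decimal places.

μ = 0.01, σ = 0.02

For Normal(μ,σ), the p-quantile is μ + z_p·σ. Here z_{0.16} = -0.9945, z_{0.72} = 0.5828.
So -0.0155 = μ − 0.9945σ and 0.0193 = μ + 0.5828σ.
Subtracting: σ = (0.0193 − -0.0155)/(0.5828 − (-0.9945)) = 0.02.
Then μ = -0.0155 − (-0.9945)·0.02 = 0.01.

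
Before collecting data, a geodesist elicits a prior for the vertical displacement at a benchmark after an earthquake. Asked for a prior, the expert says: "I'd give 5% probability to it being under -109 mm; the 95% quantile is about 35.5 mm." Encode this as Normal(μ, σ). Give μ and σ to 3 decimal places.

The p-quantile of Normal(μ,σ) is μ + z_p·σ, with z_{0.05} = -1.645 and z_{0.95} = 1.645.
Eliminate σ: μ = (z₂·x₁ − z₁·x₂)/(z₂ − z₁) = (1.645·-109 − (-1.645)·35.5)/3.29 = -36.750.
Then σ = (x₂ − x₁)/(z₂ − z₁) = (35.5 − -109)/3.29 = 43.925.

μ = -36.750, σ = 43.925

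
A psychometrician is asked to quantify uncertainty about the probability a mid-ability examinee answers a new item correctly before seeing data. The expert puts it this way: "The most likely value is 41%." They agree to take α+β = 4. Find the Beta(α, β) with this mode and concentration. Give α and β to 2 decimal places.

α = 1.82, β = 2.18

For α,β > 1 the Beta mode is (α−1)/(α+β−2). With α+β = 4, the mode is (α−1)/2.
Set (α−1)/2 = 0.41 → α = 1 + 0.41·2 = 1.82.
β = 4 − α = 2.18.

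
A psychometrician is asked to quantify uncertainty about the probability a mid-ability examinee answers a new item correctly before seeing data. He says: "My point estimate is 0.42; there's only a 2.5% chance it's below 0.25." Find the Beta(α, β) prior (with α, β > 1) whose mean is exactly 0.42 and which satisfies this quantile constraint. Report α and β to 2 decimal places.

With mean 0.42 fixed, write α = 0.42s, β = 0.58s where s = α+β.
Need P(θ < 0.25) = 0.025 under Beta(0.42s, 0.58s). Normal approximation: (q−m)/√(m(1−m)/s) ≈ z_{0.025} = -1.96, so s ≈ 0.42·0.58·(-1.96)²/(0.25−0.42)² = 32.4.
At s = 32.4: P(θ<0.25) ≈ 0.019. Adjusting to match 0.025 gives s ≈ 28.98.
So α = 0.42·28.98 ≈ 12.17, β = 0.58·28.98 ≈ 16.81.

α ≈ 12.17, β ≈ 16.81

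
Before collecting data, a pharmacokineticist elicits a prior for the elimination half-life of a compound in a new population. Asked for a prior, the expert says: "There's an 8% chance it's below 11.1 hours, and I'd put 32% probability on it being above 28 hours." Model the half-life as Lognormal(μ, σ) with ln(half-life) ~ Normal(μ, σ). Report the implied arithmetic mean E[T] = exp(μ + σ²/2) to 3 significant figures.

If T ~ Lognormal(μ,σ) then ln T ~ Normal(μ,σ), so the p-quantile of ln T is μ + z_p·σ.
ln(11.1) = 2.407 and ln(28) = 3.332; z_{0.08} = -1.405, z_{0.68} = 0.4677.
σ = (3.332 − 2.407)/(0.4677 − (-1.405)) = 0.494.
μ = 2.407 − (-1.405)·0.494 = 3.101.
E[T] = exp(μ + σ²/2) = exp(3.101 + 0.1220) = 25.1 hours.

E[T] ≈ 25.1 hours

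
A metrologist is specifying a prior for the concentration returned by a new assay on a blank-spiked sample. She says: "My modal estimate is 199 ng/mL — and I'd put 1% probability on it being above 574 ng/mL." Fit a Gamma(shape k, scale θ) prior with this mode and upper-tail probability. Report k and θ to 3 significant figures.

k ≈ 5.05, θ ≈ 49.1

Gamma(k,θ) with k>1 has mode (k−1)θ, so θ = 199/(k−1).
Need P(X < 574) = 0.99 with θ tied to k this way. Start at k = 2, θ = 199: P(X<574) ≈ 0.783.
Too low — raise k to concentrate. Iterating converges to k ≈ 5.05.
Then θ = 199/(5.05−1) ≈ 49.1.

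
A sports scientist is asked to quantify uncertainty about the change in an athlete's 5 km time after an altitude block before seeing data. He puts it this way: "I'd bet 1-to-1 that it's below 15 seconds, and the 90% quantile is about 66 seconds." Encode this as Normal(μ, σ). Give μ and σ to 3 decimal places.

For Normal(μ,σ), the p-quantile is μ + z_p·σ. Here z_{0.5} = 0, z_{0.9} = 1.282.
So 15 = μ + 0σ and 66 = μ + 1.282σ.
Subtracting: σ = (66 − 15)/(1.282 − (0)) = 39.796.
Then μ = 15 − (0)·39.796 = 15.000.

μ = 15.000, σ = 39.796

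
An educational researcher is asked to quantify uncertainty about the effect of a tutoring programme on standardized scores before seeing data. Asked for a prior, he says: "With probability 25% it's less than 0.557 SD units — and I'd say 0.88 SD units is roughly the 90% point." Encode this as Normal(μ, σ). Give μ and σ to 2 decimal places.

The p-quantile of Normal(μ,σ) is μ + z_p·σ, with z_{0.25} = -0.6745 and z_{0.9} = 1.282.
Eliminate σ: μ = (z₂·x₁ − z₁·x₂)/(z₂ − z₁) = (1.282·0.557 − (-0.6745)·0.88)/1.956 = 0.67.
Then σ = (x₂ − x₁)/(z₂ − z₁) = (0.88 − 0.557)/1.956 = 0.17.

μ = 0.67, σ = 0.17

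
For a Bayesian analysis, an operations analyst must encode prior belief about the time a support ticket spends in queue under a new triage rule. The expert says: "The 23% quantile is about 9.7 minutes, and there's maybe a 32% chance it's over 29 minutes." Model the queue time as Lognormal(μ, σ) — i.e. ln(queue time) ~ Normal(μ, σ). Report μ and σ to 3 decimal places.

μ ≈ 2.943, σ ≈ 0.908

If T ~ Lognormal(μ,σ) then ln T ~ Normal(μ,σ), so the p-quantile of ln T is μ + z_p·σ.
ln(9.7) = 2.272 and ln(29) = 3.367; z_{0.23} = -0.7388, z_{0.68} = 0.4677.
σ = (3.367 − 2.272)/(0.4677 − (-0.7388)) = 0.908.
μ = 2.272 − (-0.7388)·0.908 = 2.943.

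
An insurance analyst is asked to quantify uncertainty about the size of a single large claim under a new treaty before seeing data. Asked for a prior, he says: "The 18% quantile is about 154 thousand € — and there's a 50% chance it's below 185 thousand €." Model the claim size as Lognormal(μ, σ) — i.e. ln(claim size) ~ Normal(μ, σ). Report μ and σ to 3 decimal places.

μ ≈ 5.220, σ ≈ 0.200

If T ~ Lognormal(μ,σ) then ln T ~ Normal(μ,σ), so the p-quantile of ln T is μ + z_p·σ.
ln(154) = 5.037 and ln(185) = 5.22; z_{0.18} = -0.9154, z_{0.5} = 0.
σ = (5.22 − 5.037)/(0 − (-0.9154)) = 0.200.
μ = 5.037 − (-0.9154)·0.200 = 5.220.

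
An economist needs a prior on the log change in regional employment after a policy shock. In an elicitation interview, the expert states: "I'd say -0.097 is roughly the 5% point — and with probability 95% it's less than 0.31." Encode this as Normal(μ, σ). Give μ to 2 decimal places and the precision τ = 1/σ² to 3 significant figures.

μ = 0.11, τ = 65.3

For Normal(μ,σ), the p-quantile is μ + z_p·σ. Here z_{0.05} = -1.645, z_{0.95} = 1.645.
So -0.097 = μ − 1.645σ and 0.31 = μ + 1.645σ.
Subtracting: σ = (0.31 − -0.097)/(1.645 − (-1.645)) = 0.12.
Then μ = -0.097 − (-1.645)·0.12 = 0.11.
Precision τ = 1/σ² = 1/0.1237² = 65.3.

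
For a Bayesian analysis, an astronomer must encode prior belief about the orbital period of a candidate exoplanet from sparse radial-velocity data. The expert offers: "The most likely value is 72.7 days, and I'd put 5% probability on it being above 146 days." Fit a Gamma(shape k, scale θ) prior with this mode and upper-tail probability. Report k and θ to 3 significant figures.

k ≈ 6.7, θ ≈ 12.8

Gamma(k,θ) with k>1 has mode (k−1)θ, so θ = 72.7/(k−1).
Need P(X < 146) = 0.95 with θ tied to k this way. Start at k = 2, θ = 72.7: P(X<146) ≈ 0.596.
Too low — raise k to concentrate. Iterating converges to k ≈ 6.7.
Then θ = 72.7/(6.7−1) ≈ 12.8.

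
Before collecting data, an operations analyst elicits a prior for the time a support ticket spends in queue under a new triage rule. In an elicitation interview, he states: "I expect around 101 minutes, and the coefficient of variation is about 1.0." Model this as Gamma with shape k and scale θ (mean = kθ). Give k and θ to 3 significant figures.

For Gamma(k, scale θ): mean = kθ, variance = kθ², so CV = 1/√k.
CV = 1.0, hence k = 1/CV² = 1.
Then θ = mean/k = 101/1 = 101.

k ≈ 1, θ ≈ 101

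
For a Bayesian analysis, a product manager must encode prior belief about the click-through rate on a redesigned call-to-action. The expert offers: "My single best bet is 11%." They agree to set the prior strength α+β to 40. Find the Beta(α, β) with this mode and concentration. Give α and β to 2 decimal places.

α = 5.18, β = 34.82

For α,β > 1 the Beta mode is (α−1)/(α+β−2). With α+β = 40, the mode is (α−1)/38.
Set (α−1)/38 = 0.11 → α = 1 + 0.11·38 = 5.18.
β = 40 − α = 34.82.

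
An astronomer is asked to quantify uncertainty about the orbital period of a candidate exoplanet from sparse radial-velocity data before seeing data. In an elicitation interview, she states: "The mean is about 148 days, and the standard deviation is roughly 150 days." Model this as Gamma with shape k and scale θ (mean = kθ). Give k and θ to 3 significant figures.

For Gamma(k, scale θ): mean = kθ, variance = kθ², so CV = 1/√k.
CV = SD/mean = 150/148 = 1.014, hence k = 1/CV² = 0.974.
Then θ = mean/k = 148/0.974 = 152.

k ≈ 0.974, θ ≈ 152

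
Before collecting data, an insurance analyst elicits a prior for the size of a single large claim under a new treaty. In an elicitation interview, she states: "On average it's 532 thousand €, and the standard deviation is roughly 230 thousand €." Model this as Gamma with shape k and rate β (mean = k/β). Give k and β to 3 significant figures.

k ≈ 5.35, β ≈ 0.0101

For Gamma(k, rate β): mean = k/β, variance = k/β², so CV = 1/√k.
CV = SD/mean = 230/532 = 0.4323, hence k = 1/CV² = 5.35.
Then β = k/mean = 5.35/532 = 0.0101.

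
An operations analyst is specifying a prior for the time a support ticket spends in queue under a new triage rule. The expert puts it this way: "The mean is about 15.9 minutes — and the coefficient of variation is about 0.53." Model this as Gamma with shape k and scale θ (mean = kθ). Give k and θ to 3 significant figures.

For Gamma(k, scale θ): mean = kθ, variance = kθ², so CV = 1/√k.
CV = 0.53, hence k = 1/CV² = 3.56.
Then θ = mean/k = 15.9/3.56 = 4.47.

k ≈ 3.56, θ ≈ 4.47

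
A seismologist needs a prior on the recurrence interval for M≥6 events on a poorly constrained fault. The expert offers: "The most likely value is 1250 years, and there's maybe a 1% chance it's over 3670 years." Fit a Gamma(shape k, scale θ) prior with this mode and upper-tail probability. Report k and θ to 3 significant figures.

Gamma(k,θ) with k>1 has mode (k−1)θ, so θ = 1250/(k−1).
Need P(X < 3670) = 0.99 with θ tied to k this way. Start at k = 2, θ = 1250: P(X<3670) ≈ 0.791.
Too low — raise k to concentrate. Iterating converges to k ≈ 4.9.
Then θ = 1250/(4.9−1) ≈ 320.

k ≈ 4.9, θ ≈ 320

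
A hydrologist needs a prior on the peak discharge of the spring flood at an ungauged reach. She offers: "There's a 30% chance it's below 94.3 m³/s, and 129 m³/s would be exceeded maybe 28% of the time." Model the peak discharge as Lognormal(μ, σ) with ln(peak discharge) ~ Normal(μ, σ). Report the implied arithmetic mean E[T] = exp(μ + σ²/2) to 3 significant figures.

E[T] ≈ 114 m³/s

If T ~ Lognormal(μ,σ) then ln T ~ Normal(μ,σ), so the p-quantile of ln T is μ + z_p·σ.
ln(94.3) = 4.546 and ln(129) = 4.86; z_{0.3} = -0.5244, z_{0.72} = 0.5828.
σ = (4.86 − 4.546)/(0.5828 − (-0.5244)) = 0.283.
μ = 4.546 − (-0.5244)·0.283 = 4.695.
E[T] = exp(μ + σ²/2) = exp(4.695 + 0.0400) = 114 m³/s.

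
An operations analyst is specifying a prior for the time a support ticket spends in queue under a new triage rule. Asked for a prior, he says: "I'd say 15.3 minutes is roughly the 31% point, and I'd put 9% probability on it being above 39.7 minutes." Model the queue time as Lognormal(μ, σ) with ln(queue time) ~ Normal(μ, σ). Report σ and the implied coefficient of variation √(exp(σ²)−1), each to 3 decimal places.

σ ≈ 0.519, CV ≈ 0.556

If T ~ Lognormal(μ,σ) then ln T ~ Normal(μ,σ), so the p-quantile of ln T is μ + z_p·σ.
ln(15.3) = 2.728 and ln(39.7) = 3.681; z_{0.31} = -0.4959, z_{0.91} = 1.341.
σ = (3.681 − 2.728)/(1.341 − (-0.4959)) = 0.519.
μ = 2.728 − (-0.4959)·0.519 = 2.985.
CV = √(exp(σ²)−1) = √(exp(0.2695)−1) = 0.556.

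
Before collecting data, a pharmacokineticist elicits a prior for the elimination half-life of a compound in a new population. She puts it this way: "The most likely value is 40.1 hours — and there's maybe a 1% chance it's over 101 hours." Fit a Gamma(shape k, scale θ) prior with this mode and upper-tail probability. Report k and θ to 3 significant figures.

Gamma(k,θ) with k>1 has mode (k−1)θ, so θ = 40.1/(k−1).
Need P(X < 101) = 0.99 with θ tied to k this way. Start at k = 2, θ = 40.1: P(X<101) ≈ 0.717.
Too low — raise k to concentrate. Iterating converges to k ≈ 6.49.
Then θ = 40.1/(6.49−1) ≈ 7.3.

k ≈ 6.49, θ ≈ 7.3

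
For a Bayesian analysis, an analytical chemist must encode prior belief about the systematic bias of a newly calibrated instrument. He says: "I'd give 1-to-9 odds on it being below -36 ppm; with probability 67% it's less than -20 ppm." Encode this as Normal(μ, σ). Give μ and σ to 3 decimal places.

For Normal(μ,σ), the p-quantile is μ + z_p·σ. Here z_{0.1} = -1.282, z_{0.67} = 0.4399.
So -36 = μ − 1.282σ and -20 = μ + 0.4399σ.
Subtracting: σ = (-20 − -36)/(0.4399 − (-1.282)) = 9.294.
Then μ = -36 − (-1.282)·9.294 = -24.089.

μ = -24.089, σ = 9.294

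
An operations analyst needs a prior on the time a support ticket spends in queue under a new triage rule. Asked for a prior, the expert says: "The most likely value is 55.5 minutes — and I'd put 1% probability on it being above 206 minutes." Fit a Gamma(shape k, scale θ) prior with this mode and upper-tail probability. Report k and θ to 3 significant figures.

Gamma(k,θ) with k>1 has mode (k−1)θ, so θ = 55.5/(k−1).
Need P(X < 206) = 0.99 with θ tied to k this way. Start at k = 2, θ = 55.5: P(X<206) ≈ 0.885.
Too low — raise k to concentrate. Iterating converges to k ≈ 3.48.
Then θ = 55.5/(3.48−1) ≈ 22.4.

k ≈ 3.48, θ ≈ 22.4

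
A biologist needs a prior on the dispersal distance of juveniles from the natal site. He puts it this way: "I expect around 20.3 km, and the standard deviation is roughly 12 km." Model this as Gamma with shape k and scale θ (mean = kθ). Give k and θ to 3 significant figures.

k ≈ 2.86, θ ≈ 7.09

For Gamma(k, scale θ): mean = kθ, variance = kθ², so CV = 1/√k.
CV = SD/mean = 12/20.3 = 0.5911, hence k = 1/CV² = 2.86.
Then θ = mean/k = 20.3/2.86 = 7.09.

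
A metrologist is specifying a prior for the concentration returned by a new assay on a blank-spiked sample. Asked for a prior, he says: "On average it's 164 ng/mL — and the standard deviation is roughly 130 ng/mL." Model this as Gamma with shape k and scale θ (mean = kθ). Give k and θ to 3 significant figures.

k ≈ 1.59, θ ≈ 103

For Gamma(k, scale θ): mean = kθ, variance = kθ², so CV = 1/√k.
CV = SD/mean = 130/164 = 0.7927, hence k = 1/CV² = 1.59.
Then θ = mean/k = 164/1.59 = 103.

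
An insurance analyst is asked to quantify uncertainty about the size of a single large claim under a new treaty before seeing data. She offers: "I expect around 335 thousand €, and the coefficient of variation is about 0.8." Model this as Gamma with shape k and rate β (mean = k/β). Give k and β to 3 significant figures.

For Gamma(k, rate β): mean = k/β, variance = k/β², so CV = 1/√k.
CV = 0.8, hence k = 1/CV² = 1.56.
Then β = k/mean = 1.56/335 = 0.00466.

k ≈ 1.56, β ≈ 0.00466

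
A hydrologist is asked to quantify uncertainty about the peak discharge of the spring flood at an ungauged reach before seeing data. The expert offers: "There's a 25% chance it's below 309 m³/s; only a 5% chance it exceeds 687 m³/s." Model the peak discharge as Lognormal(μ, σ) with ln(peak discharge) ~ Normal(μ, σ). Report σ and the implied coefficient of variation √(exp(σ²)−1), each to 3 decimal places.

If T ~ Lognormal(μ,σ) then ln T ~ Normal(μ,σ), so the p-quantile of ln T is μ + z_p·σ.
ln(309) = 5.733 and ln(687) = 6.532; z_{0.25} = -0.6745, z_{0.95} = 1.645.
σ = (6.532 − 5.733)/(1.645 − (-0.6745)) = 0.344.
μ = 5.733 − (-0.6745)·0.344 = 5.966.
CV = √(exp(σ²)−1) = √(exp(0.1187)−1) = 0.355.

σ ≈ 0.344, CV ≈ 0.355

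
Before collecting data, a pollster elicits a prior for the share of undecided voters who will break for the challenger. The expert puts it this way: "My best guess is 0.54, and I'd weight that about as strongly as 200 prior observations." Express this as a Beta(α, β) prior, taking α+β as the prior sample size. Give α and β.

α = 108, β = 92

Under the effective-sample-size interpretation, Beta(α, β) has prior mean α/(α+β) and prior sample size α+β.
So α+β = 200 and α/(α+β) = 0.54, giving α = 0.54·200 = 108 and β = 200 − 108 = 92.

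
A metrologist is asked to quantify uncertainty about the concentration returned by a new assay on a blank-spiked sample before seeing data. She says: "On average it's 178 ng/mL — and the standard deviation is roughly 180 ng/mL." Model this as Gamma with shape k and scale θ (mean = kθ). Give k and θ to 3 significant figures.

For Gamma(k, scale θ): mean = kθ, variance = kθ², so CV = 1/√k.
CV = SD/mean = 180/178 = 1.011, hence k = 1/CV² = 0.978.
Then θ = mean/k = 178/0.978 = 182.

k ≈ 0.978, θ ≈ 182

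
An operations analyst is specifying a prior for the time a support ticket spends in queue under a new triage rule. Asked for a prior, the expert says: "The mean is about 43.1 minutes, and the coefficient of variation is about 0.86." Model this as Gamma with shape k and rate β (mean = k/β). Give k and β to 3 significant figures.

For Gamma(k, rate β): mean = k/β, variance = k/β², so CV = 1/√k.
CV = 0.86, hence k = 1/CV² = 1.35.
Then β = k/mean = 1.35/43.1 = 0.0314.

k ≈ 1.35, β ≈ 0.0314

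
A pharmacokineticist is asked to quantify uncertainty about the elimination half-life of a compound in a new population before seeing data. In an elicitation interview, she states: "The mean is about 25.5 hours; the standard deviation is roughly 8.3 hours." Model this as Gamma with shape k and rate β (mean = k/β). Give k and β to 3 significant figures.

For Gamma(k, rate β): mean = k/β, variance = k/β², so CV = 1/√k.
CV = SD/mean = 8.3/25.5 = 0.3255, hence k = 1/CV² = 9.44.
Then β = k/mean = 9.44/25.5 = 0.37.

k ≈ 9.44, β ≈ 0.37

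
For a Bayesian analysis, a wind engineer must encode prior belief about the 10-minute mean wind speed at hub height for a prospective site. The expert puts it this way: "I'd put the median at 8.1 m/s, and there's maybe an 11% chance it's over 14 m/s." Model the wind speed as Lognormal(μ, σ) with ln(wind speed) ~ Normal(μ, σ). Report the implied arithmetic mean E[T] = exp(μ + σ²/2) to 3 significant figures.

E[T] ≈ 8.95 m/s

If T ~ Lognormal(μ,σ) then ln T ~ Normal(μ,σ), so the p-quantile of ln T is μ + z_p·σ.
ln(8.1) = 2.092 and ln(14) = 2.639; z_{0.5} = 0, z_{0.89} = 1.227.
σ = (2.639 − 2.092)/(1.227 − (0)) = 0.446.
μ = 2.092 − (0)·0.446 = 2.092.
E[T] = exp(μ + σ²/2) = exp(2.092 + 0.0995) = 8.95 m/s.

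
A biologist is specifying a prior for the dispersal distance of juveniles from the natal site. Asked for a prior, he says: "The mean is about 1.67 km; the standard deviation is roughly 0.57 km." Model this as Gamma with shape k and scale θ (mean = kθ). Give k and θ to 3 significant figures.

k ≈ 8.58, θ ≈ 0.195

For Gamma(k, scale θ): mean = kθ, variance = kθ², so CV = 1/√k.
CV = SD/mean = 0.57/1.67 = 0.3413, hence k = 1/CV² = 8.58.
Then θ = mean/k = 1.67/8.58 = 0.195.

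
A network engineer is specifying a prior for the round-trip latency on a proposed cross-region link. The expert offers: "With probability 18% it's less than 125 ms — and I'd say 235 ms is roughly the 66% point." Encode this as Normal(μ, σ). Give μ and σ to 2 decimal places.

μ = 200.83, σ = 82.84

For Normal(μ,σ), the p-quantile is μ + z_p·σ. Here z_{0.18} = -0.9154, z_{0.66} = 0.4125.
So 125 = μ − 0.9154σ and 235 = μ + 0.4125σ.
Subtracting: σ = (235 − 125)/(0.4125 − (-0.9154)) = 82.84.
Then μ = 125 − (-0.9154)·82.84 = 200.83.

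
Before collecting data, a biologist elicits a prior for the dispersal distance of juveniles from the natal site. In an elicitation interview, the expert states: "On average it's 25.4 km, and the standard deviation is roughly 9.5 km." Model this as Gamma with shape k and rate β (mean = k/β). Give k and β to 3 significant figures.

For Gamma(k, rate β): mean = k/β, variance = k/β², so CV = 1/√k.
CV = SD/mean = 9.5/25.4 = 0.374, hence k = 1/CV² = 7.15.
Then β = k/mean = 7.15/25.4 = 0.281.

k ≈ 7.15, β ≈ 0.281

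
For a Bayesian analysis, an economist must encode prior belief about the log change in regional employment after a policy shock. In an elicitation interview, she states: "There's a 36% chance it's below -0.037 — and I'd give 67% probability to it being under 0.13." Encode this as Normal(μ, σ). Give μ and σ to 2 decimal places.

The p-quantile of Normal(μ,σ) is μ + z_p·σ, with z_{0.36} = -0.3585 and z_{0.67} = 0.4399.
Eliminate σ: μ = (z₂·x₁ − z₁·x₂)/(z₂ − z₁) = (0.4399·-0.037 − (-0.3585)·0.13)/0.7984 = 0.04.
Then σ = (x₂ − x₁)/(z₂ − z₁) = (0.13 − -0.037)/0.7984 = 0.21.

μ = 0.04, σ = 0.21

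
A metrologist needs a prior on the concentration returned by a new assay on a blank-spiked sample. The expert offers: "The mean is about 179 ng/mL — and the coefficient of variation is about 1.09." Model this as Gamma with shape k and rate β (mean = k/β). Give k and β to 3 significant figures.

k ≈ 0.842, β ≈ 0.0047

For Gamma(k, rate β): mean = k/β, variance = k/β², so CV = 1/√k.
CV = 1.09, hence k = 1/CV² = 0.842.
Then β = k/mean = 0.842/179 = 0.0047.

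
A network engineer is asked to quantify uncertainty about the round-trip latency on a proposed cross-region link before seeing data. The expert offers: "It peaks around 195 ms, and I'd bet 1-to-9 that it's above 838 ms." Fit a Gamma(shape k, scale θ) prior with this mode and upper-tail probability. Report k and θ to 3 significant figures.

Gamma(k,θ) with k>1 has mode (k−1)θ, so θ = 195/(k−1).
Need P(X < 838) = 0.9 with θ tied to k this way. Start at k = 2, θ = 195: P(X<838) ≈ 0.928.
Too high — lower k to spread out. Iterating converges to k ≈ 1.85.
Then θ = 195/(1.85−1) ≈ 228.

k ≈ 1.85, θ ≈ 228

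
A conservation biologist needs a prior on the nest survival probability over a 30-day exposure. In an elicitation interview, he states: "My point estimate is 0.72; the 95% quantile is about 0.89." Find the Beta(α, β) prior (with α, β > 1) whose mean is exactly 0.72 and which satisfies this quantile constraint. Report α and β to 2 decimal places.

With mean 0.72 fixed, write α = 0.72s, β = 0.28s where s = α+β.
Need P(θ < 0.89) = 0.95 under Beta(0.72s, 0.28s). Normal approximation: (q−m)/√(m(1−m)/s) ≈ z_{0.95} = 1.64, so s ≈ 0.72·0.28·(1.64)²/(0.89−0.72)² = 18.9.
At s = 18.9: P(θ<0.89) ≈ 0.973. Adjusting to match 0.95 gives s ≈ 14.27.
So α = 0.72·14.27 ≈ 10.28, β = 0.28·14.27 ≈ 4.00.

α ≈ 10.28, β ≈ 4.00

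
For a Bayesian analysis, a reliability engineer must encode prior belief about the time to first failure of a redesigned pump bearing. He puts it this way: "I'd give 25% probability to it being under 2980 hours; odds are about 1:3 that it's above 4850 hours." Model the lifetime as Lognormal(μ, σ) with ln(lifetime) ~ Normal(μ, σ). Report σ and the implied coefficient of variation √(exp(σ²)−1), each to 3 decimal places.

If T ~ Lognormal(μ,σ) then ln T ~ Normal(μ,σ), so the p-quantile of ln T is μ + z_p·σ.
ln(2980) = 8 and ln(4850) = 8.487; z_{0.25} = -0.6745, z_{0.75} = 0.6745.
σ = (8.487 − 8)/(0.6745 − (-0.6745)) = 0.361.
μ = 8 − (-0.6745)·0.361 = 8.243.
CV = √(exp(σ²)−1) = √(exp(0.1304)−1) = 0.373.

σ ≈ 0.361, CV ≈ 0.373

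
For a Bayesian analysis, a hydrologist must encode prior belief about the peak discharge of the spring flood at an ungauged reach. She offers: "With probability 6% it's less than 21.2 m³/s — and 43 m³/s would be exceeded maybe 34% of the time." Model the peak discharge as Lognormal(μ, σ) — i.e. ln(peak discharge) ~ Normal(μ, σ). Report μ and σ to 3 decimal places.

μ ≈ 3.613, σ ≈ 0.359

If T ~ Lognormal(μ,σ) then ln T ~ Normal(μ,σ), so the p-quantile of ln T is μ + z_p·σ.
ln(21.2) = 3.054 and ln(43) = 3.761; z_{0.06} = -1.555, z_{0.66} = 0.4125.
σ = (3.761 − 3.054)/(0.4125 − (-1.555)) = 0.359.
μ = 3.054 − (-1.555)·0.359 = 3.613.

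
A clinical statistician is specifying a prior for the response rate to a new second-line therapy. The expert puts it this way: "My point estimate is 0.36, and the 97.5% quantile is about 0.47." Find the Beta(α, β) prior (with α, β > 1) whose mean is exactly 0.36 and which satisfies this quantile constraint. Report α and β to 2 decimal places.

With mean 0.36 fixed, write α = 0.36s, β = 0.64s where s = α+β.
Need P(θ < 0.47) = 0.975 under Beta(0.36s, 0.64s). Normal approximation: (q−m)/√(m(1−m)/s) ≈ z_{0.975} = 1.96, so s ≈ 0.36·0.64·(1.96)²/(0.47−0.36)² = 73.1.
At s = 73.1: P(θ<0.47) ≈ 0.972. Adjusting to match 0.975 gives s ≈ 76.49.
So α = 0.36·76.49 ≈ 27.54, β = 0.64·76.49 ≈ 48.95.

α ≈ 27.54, β ≈ 48.95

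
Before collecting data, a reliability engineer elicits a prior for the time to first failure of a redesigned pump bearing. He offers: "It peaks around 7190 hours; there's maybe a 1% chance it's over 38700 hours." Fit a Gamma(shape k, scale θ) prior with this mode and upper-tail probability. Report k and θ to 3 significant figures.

k ≈ 2.35, θ ≈ 5310

Gamma(k,θ) with k>1 has mode (k−1)θ, so θ = 7190/(k−1).
Need P(X < 38700) = 0.99 with θ tied to k this way. Start at k = 2, θ = 7190: P(X<38700) ≈ 0.971.
Too low — raise k to concentrate. Iterating converges to k ≈ 2.35.
Then θ = 7190/(2.35−1) ≈ 5310.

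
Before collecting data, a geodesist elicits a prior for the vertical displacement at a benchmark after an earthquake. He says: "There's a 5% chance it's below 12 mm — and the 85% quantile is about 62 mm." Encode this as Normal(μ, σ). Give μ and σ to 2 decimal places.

μ = 42.67, σ = 18.65

For Normal(μ,σ), the p-quantile is μ + z_p·σ. Here z_{0.05} = -1.645, z_{0.85} = 1.036.
So 12 = μ − 1.645σ and 62 = μ + 1.036σ.
Subtracting: σ = (62 − 12)/(1.036 − (-1.645)) = 18.65.
Then μ = 12 − (-1.645)·18.65 = 42.67.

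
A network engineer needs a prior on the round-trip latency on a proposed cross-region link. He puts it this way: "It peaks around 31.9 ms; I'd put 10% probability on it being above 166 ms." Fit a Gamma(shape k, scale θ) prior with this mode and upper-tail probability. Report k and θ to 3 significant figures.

k ≈ 1.64, θ ≈ 49.6

Gamma(k,θ) with k>1 has mode (k−1)θ, so θ = 31.9/(k−1).
Need P(X < 166) = 0.9 with θ tied to k this way. Start at k = 2, θ = 31.9: P(X<166) ≈ 0.966.
Too high — lower k to spread out. Iterating converges to k ≈ 1.64.
Then θ = 31.9/(1.64−1) ≈ 49.6.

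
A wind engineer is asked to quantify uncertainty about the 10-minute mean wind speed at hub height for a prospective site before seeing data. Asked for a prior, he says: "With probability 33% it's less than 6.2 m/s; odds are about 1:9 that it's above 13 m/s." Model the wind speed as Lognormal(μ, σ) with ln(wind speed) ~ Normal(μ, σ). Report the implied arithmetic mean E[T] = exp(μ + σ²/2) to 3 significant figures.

E[T] ≈ 8.22 m/s

If T ~ Lognormal(μ,σ) then ln T ~ Normal(μ,σ), so the p-quantile of ln T is μ + z_p·σ.
ln(6.2) = 1.825 and ln(13) = 2.565; z_{0.33} = -0.4399, z_{0.9} = 1.282.
σ = (2.565 − 1.825)/(1.282 − (-0.4399)) = 0.430.
μ = 1.825 − (-0.4399)·0.430 = 2.014.
E[T] = exp(μ + σ²/2) = exp(2.014 + 0.0925) = 8.22 m/s.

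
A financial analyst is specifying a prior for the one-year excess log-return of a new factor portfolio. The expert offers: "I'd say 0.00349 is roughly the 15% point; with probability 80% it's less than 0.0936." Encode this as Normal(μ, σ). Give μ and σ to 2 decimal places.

μ = 0.05, σ = 0.05

For Normal(μ,σ), the p-quantile is μ + z_p·σ. Here z_{0.15} = -1.036, z_{0.8} = 0.8416.
So 0.00349 = μ − 1.036σ and 0.0936 = μ + 0.8416σ.
Subtracting: σ = (0.0936 − 0.00349)/(0.8416 − (-1.036)) = 0.05.
Then μ = 0.00349 − (-1.036)·0.05 = 0.05.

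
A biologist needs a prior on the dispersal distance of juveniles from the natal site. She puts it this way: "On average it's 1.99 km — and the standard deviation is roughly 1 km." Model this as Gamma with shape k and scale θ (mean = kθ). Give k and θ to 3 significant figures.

k ≈ 3.96, θ ≈ 0.503

For Gamma(k, scale θ): mean = kθ, variance = kθ², so CV = 1/√k.
CV = SD/mean = 1/1.99 = 0.5025, hence k = 1/CV² = 3.96.
Then θ = mean/k = 1.99/3.96 = 0.503.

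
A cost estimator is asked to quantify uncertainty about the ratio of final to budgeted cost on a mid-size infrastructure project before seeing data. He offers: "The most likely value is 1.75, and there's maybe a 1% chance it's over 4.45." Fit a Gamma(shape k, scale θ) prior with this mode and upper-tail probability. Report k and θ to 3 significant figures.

Gamma(k,θ) with k>1 has mode (k−1)θ, so θ = 1.75/(k−1).
Need P(X < 4.45) = 0.99 with θ tied to k this way. Start at k = 2, θ = 1.75: P(X<4.45) ≈ 0.721.
Too low — raise k to concentrate. Iterating converges to k ≈ 6.37.
Then θ = 1.75/(6.37−1) ≈ 0.326.

k ≈ 6.37, θ ≈ 0.326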